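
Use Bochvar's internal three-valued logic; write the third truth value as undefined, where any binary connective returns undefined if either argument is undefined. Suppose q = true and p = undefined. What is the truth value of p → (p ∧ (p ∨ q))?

undefined

p ∨ q = undefined ∨ true = undefined
p ∧ (p ∨ q) = undefined ∧ undefined = undefined
p → (p ∧ (p ∨ q)) = undefined → undefined = undefined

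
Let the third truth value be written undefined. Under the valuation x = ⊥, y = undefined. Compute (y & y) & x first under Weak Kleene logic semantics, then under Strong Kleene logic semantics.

undefined; ⊥

In Weak Kleene logic: y & y = undefined & undefined = undefined
(y & y) & x = undefined & ⊥ = undefined
In Strong Kleene logic: y & y = undefined & undefined = undefined
(y & y) & x = undefined & ⊥ = ⊥
They differ because Weak Kleene logic and Strong Kleene logic treat undefined differently under the binary connectives.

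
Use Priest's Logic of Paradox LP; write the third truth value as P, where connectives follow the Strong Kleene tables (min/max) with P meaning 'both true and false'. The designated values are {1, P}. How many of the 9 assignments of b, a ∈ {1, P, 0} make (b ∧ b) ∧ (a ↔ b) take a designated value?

Of the 9 assignments, 5 give a value in {1, P}.

5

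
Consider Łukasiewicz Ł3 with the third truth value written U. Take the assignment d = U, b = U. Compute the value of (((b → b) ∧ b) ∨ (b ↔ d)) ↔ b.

b → b = U → U = ⊤
(b → b) ∧ b = ⊤ ∧ U = U
b ↔ d = U ↔ U = ⊤
((b → b) ∧ b) ∨ (b ↔ d) = U ∨ ⊤ = ⊤
(((b → b) ∧ b) ∨ (b ↔ d)) ↔ b = ⊤ ↔ U = U

U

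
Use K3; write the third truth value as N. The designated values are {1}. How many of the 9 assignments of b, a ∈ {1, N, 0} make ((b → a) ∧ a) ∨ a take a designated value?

Designated under: (b=1, a=1); (b=N, a=1); (b=0, a=1).

3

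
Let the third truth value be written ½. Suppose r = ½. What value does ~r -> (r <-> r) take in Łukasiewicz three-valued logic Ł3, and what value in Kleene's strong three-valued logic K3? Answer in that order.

true; ½

In Łukasiewicz three-valued logic Ł3: ~r = ~½ = ½
r <-> r = ½ <-> ½ = true  [1 − |½−½|]
~r -> (r <-> r) = ½ -> true = true
In Kleene's strong three-valued logic K3: ~r = ~½ = ½
r <-> r = ½ <-> ½ = ½
~r -> (r <-> r) = ½ -> ½ = ½  [~½ | ½]
They differ because Łukasiewicz three-valued logic Ł3 and Kleene's strong three-valued logic K3 treat ½ differently under implication.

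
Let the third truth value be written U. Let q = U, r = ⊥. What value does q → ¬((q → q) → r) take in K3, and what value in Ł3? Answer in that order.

U; ⊤

In K3: q → q = U → U = U  [¬U ∨ U]
(q → q) → r = U → ⊥ = U
¬((q → q) → r) = ¬U = U
q → ¬((q → q) → r) = U → U = U
In Ł3: q → q = U → U = ⊤  [min(1, 1−½+½)]
(q → q) → r = ⊤ → ⊥ = ⊥
¬((q → q) → r) = ¬⊥ = ⊤
q → ¬((q → q) → r) = U → ⊤ = ⊤
They differ because K3 and Ł3 treat U differently under implication.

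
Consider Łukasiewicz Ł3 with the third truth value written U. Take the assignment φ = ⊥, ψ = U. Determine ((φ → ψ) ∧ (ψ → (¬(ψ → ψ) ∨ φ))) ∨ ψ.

φ → ψ = ⊥ → U = ⊤
ψ → ψ = U → U = ⊤
¬(ψ → ψ) = ¬⊤ = ⊥
¬(ψ → ψ) ∨ φ = ⊥ ∨ ⊥ = ⊥
ψ → (¬(ψ → ψ) ∨ φ) = U → ⊥ = U
(φ → ψ) ∧ (ψ → (¬(ψ → ψ) ∨ φ)) = ⊤ ∧ U = U
((φ → ψ) ∧ (ψ → (¬(ψ → ψ) ∨ φ))) ∨ ψ = U ∨ U = U

U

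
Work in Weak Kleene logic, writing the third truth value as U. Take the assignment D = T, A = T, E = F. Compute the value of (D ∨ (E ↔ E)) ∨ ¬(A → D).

E ↔ E = F ↔ F = T
D ∨ (E ↔ E) = T ∨ T = T
A → D = T → T = T
¬(A → D) = ¬T = F
(D ∨ (E ↔ E)) ∨ ¬(A → D) = T ∨ F = T

T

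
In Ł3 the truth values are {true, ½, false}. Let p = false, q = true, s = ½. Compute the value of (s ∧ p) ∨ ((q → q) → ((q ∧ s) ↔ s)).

true

s ∧ p = ½ ∧ false = false
q → q = true → true = true
q ∧ s = true ∧ ½ = ½
(q ∧ s) ↔ s = ½ ↔ ½ = true
(q → q) → ((q ∧ s) ↔ s) = true → true = true
(s ∧ p) ∨ ((q → q) → ((q ∧ s) ↔ s)) = false ∨ true = true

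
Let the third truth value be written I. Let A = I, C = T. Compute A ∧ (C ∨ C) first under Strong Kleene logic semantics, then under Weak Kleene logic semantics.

I; I

In Strong Kleene logic: C ∨ C = T ∨ T = T
A ∧ (C ∨ C) = I ∧ T = I
In Weak Kleene logic: C ∨ C = T ∨ T = T
A ∧ (C ∨ C) = I ∧ T = I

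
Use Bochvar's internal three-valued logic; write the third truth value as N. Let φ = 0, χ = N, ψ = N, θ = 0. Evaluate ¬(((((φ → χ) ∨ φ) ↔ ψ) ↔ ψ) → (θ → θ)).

N

φ → χ = 0 → N = N
(φ → χ) ∨ φ = N ∨ 0 = N
((φ → χ) ∨ φ) ↔ ψ = N ↔ N = N
(((φ → χ) ∨ φ) ↔ ψ) ↔ ψ = N ↔ N = N
θ → θ = 0 → 0 = 1
((((φ → χ) ∨ φ) ↔ ψ) ↔ ψ) → (θ → θ) = N → 1 = N
¬(((((φ → χ) ∨ φ) ↔ ψ) ↔ ψ) → (θ → θ)) = ¬N = N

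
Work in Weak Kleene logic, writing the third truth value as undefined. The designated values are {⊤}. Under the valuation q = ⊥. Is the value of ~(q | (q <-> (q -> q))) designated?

q -> q = ⊥ -> ⊥ = ⊤
q <-> (q -> q) = ⊥ <-> ⊤ = ⊥
q | (q <-> (q -> q)) = ⊥ | ⊥ = ⊥
~(q | (q <-> (q -> q))) = ~⊥ = ⊤
⊤ ∈ {⊤}.

Yes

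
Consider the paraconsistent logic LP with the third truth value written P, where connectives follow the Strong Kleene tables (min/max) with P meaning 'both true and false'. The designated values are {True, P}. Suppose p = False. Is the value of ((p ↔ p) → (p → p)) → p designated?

No

p ↔ p = False ↔ False = True
p → p = False → False = True
(p ↔ p) → (p → p) = True → True = True
((p ↔ p) → (p → p)) → p = True → False = False
False ∉ {True, P}.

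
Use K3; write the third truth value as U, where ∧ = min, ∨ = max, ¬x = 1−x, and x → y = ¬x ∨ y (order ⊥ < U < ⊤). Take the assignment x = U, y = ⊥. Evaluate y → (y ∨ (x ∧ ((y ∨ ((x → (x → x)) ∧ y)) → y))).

⊤

x → x = U → U = U  [¬U ∨ U]
x → (x → x) = U → U = U
(x → (x → x)) ∧ y = U ∧ ⊥ = ⊥
y ∨ ((x → (x → x)) ∧ y) = ⊥ ∨ ⊥ = ⊥
(y ∨ ((x → (x → x)) ∧ y)) → y = ⊥ → ⊥ = ⊤
x ∧ ((y ∨ ((x → (x → x)) ∧ y)) → y) = U ∧ ⊤ = U
y ∨ (x ∧ ((y ∨ ((x → (x → x)) ∧ y)) → y)) = ⊥ ∨ U = U
y → (y ∨ (x ∧ ((y ∨ ((x → (x → x)) ∧ y)) → y))) = ⊥ → U = ⊤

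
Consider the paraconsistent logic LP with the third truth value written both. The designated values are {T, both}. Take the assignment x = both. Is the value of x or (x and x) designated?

x and x = both and both = both
x or (x and x) = both or both = both
both ∈ {T, both}.

Yes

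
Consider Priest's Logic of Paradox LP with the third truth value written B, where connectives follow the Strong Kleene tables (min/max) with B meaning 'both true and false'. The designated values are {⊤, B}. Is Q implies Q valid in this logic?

Every assignment of Q over {⊤, B, ⊥} gives a value in {⊤, B}.
In particular, with Q=B: Q implies Q = B.

Yes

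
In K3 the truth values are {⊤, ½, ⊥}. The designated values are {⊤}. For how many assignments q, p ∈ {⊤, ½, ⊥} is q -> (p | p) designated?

5

Of the 9 assignments, 5 give a value in {⊤}.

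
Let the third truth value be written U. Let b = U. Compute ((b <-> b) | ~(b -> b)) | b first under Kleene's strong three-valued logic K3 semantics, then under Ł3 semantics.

U; True

In Kleene's strong three-valued logic K3: b <-> b = U <-> U = U
b -> b = U -> U = U  [~U | U]
~(b -> b) = ~U = U
(b <-> b) | ~(b -> b) = U | U = U
((b <-> b) | ~(b -> b)) | b = U | U = U
In Ł3: b <-> b = U <-> U = True  [1 − |½−½|]
b -> b = U -> U = True
~(b -> b) = ~True = False
(b <-> b) | ~(b -> b) = True | False = True
((b <-> b) | ~(b -> b)) | b = True | U = True
They differ because Kleene's strong three-valued logic K3 and Ł3 treat U differently under implication.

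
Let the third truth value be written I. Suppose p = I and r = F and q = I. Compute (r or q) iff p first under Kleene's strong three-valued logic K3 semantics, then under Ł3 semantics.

In Kleene's strong three-valued logic K3: r or q = F or I = I
(r or q) iff p = I iff I = I
In Ł3: r or q = F or I = I
(r or q) iff p = I iff I = T
They differ because Kleene's strong three-valued logic K3 and Ł3 treat I differently under implication.

I; T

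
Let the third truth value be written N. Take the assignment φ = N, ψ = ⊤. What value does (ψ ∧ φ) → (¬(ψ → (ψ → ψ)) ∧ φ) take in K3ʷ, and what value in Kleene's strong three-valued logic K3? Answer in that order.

N; N

In K3ʷ: ψ ∧ φ = ⊤ ∧ N = N
ψ → ψ = ⊤ → ⊤ = ⊤
ψ → (ψ → ψ) = ⊤ → ⊤ = ⊤
¬(ψ → (ψ → ψ)) = ¬⊤ = ⊥
¬(ψ → (ψ → ψ)) ∧ φ = ⊥ ∧ N = N
(ψ ∧ φ) → (¬(ψ → (ψ → ψ)) ∧ φ) = N → N = N
In Kleene's strong three-valued logic K3: ψ ∧ φ = ⊤ ∧ N = N
ψ → ψ = ⊤ → ⊤ = ⊤
ψ → (ψ → ψ) = ⊤ → ⊤ = ⊤
¬(ψ → (ψ → ψ)) = ¬⊤ = ⊥
¬(ψ → (ψ → ψ)) ∧ φ = ⊥ ∧ N = ⊥
(ψ ∧ φ) → (¬(ψ → (ψ → ψ)) ∧ φ) = N → ⊥ = N  [¬N ∨ ⊥]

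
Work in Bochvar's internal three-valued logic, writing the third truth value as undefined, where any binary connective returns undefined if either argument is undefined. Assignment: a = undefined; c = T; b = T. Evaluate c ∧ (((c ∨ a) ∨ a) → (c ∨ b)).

undefined

c ∨ a = T ∨ undefined = undefined
(c ∨ a) ∨ a = undefined ∨ undefined = undefined
c ∨ b = T ∨ T = T
((c ∨ a) ∨ a) → (c ∨ b) = undefined → T = undefined  [any arg is the third value ⇒ result is the third value]
c ∧ (((c ∨ a) ∨ a) → (c ∨ b)) = T ∧ undefined = undefined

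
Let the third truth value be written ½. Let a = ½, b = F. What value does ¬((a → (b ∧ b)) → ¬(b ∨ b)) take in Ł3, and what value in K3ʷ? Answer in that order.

In Ł3: b ∧ b = F ∧ F = F
a → (b ∧ b) = ½ → F = ½
b ∨ b = F ∨ F = F
¬(b ∨ b) = ¬F = T
(a → (b ∧ b)) → ¬(b ∨ b) = ½ → T = T
¬((a → (b ∧ b)) → ¬(b ∨ b)) = ¬T = F
In K3ʷ: b ∧ b = F ∧ F = F
a → (b ∧ b) = ½ → F = ½  [any arg is the third value ⇒ result is the third value]
b ∨ b = F ∨ F = F
¬(b ∨ b) = ¬F = T
(a → (b ∧ b)) → ¬(b ∨ b) = ½ → T = ½
¬((a → (b ∧ b)) → ¬(b ∨ b)) = ¬½ = ½
They differ because Ł3 and K3ʷ treat ½ differently under the binary connectives.

F; ½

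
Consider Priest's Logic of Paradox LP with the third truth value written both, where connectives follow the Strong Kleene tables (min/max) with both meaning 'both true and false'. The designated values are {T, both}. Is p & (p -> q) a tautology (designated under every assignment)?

No

Countermodel: p=T, q=F gives F, which is not designated.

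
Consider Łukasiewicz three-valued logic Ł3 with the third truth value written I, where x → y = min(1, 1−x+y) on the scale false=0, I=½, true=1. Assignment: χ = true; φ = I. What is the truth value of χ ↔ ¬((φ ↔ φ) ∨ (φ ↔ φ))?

false

φ ↔ φ = I ↔ I = true
φ ↔ φ = I ↔ I = true
(φ ↔ φ) ∨ (φ ↔ φ) = true ∨ true = true
¬((φ ↔ φ) ∨ (φ ↔ φ)) = ¬true = false
χ ↔ ¬((φ ↔ φ) ∨ (φ ↔ φ)) = true ↔ false = false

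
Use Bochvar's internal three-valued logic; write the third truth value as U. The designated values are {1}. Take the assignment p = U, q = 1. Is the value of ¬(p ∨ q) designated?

No

p ∨ q = U ∨ 1 = U
¬(p ∨ q) = ¬U = U
U ∉ {1}.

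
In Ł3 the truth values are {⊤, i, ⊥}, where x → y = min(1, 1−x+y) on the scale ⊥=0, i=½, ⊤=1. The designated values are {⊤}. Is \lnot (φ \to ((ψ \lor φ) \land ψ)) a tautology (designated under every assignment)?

No

Countermodel: φ=⊤, ψ=⊤ gives ⊥, which is not designated.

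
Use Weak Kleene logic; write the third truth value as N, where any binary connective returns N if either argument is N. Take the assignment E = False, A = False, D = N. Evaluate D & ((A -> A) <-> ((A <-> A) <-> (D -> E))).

N

A -> A = False -> False = True
A <-> A = False <-> False = True
D -> E = N -> False = N  [any arg is the third value ⇒ result is the third value]
(A <-> A) <-> (D -> E) = True <-> N = N
(A -> A) <-> ((A <-> A) <-> (D -> E)) = True <-> N = N
D & ((A -> A) <-> ((A <-> A) <-> (D -> E))) = N & N = N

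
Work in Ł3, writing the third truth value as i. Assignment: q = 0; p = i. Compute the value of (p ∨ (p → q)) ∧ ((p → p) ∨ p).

p → q = i → 0 = i  [min(1, 1−½+0)]
p ∨ (p → q) = i ∨ i = i
p → p = i → i = 1
(p → p) ∨ p = 1 ∨ i = 1
(p ∨ (p → q)) ∧ ((p → p) ∨ p) = i ∧ 1 = i

i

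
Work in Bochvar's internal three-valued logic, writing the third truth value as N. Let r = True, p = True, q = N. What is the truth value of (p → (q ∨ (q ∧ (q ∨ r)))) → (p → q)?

q ∨ r = N ∨ True = N
q ∧ (q ∨ r) = N ∧ N = N
q ∨ (q ∧ (q ∨ r)) = N ∨ N = N
p → (q ∨ (q ∧ (q ∨ r))) = True → N = N  [any arg is the third value ⇒ result is the third value]
p → q = True → N = N
(p → (q ∨ (q ∧ (q ∨ r)))) → (p → q) = N → N = N

N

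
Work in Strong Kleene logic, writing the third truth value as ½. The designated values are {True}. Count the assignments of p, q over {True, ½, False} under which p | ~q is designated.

Of the 9 assignments, 5 give a value in {True}.

5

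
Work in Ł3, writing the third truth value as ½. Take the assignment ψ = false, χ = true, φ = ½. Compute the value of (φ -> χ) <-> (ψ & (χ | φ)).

φ -> χ = ½ -> true = true
χ | φ = true | ½ = true
ψ & (χ | φ) = false & true = false
(φ -> χ) <-> (ψ & (χ | φ)) = true <-> false = false

false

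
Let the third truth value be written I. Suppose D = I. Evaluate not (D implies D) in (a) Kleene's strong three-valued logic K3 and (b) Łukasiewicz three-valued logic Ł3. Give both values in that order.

In Kleene's strong three-valued logic K3: D implies D = I implies I = I  [not I or I]
not (D implies D) = not I = I
In Łukasiewicz three-valued logic Ł3: D implies D = I implies I = ⊤  [min(1, 1−½+½)]
not (D implies D) = not ⊤ = ⊥
They differ because Kleene's strong three-valued logic K3 and Łukasiewicz three-valued logic Ł3 treat I differently under implication.

I; ⊥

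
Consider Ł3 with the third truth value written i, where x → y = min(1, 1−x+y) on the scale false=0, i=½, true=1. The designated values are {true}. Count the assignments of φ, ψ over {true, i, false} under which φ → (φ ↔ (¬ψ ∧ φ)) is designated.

Of the 9 assignments, 7 give a value in {true}.

7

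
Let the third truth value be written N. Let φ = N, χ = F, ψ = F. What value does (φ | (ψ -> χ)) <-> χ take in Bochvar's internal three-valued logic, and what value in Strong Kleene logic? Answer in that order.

N; F

In Bochvar's internal three-valued logic: ψ -> χ = F -> F = T
φ | (ψ -> χ) = N | T = N
(φ | (ψ -> χ)) <-> χ = N <-> F = N
In Strong Kleene logic: ψ -> χ = F -> F = T
φ | (ψ -> χ) = N | T = T
(φ | (ψ -> χ)) <-> χ = T <-> F = F
They differ because Bochvar's internal three-valued logic and Strong Kleene logic treat N differently under the binary connectives.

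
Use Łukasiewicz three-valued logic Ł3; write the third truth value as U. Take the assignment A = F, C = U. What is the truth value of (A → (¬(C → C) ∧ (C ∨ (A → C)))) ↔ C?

C → C = U → U = T  [min(1, 1−½+½)]
¬(C → C) = ¬T = F
A → C = F → U = T
C ∨ (A → C) = U ∨ T = T
¬(C → C) ∧ (C ∨ (A → C)) = F ∧ T = F
A → (¬(C → C) ∧ (C ∨ (A → C))) = F → F = T
(A → (¬(C → C) ∧ (C ∨ (A → C)))) ↔ C = T ↔ U = U

U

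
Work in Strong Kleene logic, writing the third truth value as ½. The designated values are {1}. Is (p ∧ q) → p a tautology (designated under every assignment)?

Countermodel: p=½, q=1 gives ½, which is not designated.

No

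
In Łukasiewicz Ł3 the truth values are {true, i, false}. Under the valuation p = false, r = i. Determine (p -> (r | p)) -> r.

r | p = i | false = i
p -> (r | p) = false -> i = true
(p -> (r | p)) -> r = true -> i = i

i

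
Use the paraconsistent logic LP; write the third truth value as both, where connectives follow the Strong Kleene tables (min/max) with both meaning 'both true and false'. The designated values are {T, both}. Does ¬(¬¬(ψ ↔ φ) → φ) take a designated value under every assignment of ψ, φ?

Countermodel: ψ=T, φ=T gives F, which is not designated.

No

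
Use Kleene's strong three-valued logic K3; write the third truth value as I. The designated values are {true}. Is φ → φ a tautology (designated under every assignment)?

Countermodel: φ=I gives I, which is not designated.

No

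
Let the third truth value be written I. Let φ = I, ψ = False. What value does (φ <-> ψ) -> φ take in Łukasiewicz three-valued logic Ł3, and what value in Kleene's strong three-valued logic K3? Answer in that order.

In Łukasiewicz three-valued logic Ł3: φ <-> ψ = I <-> False = I  [1 − |½−0|]
(φ <-> ψ) -> φ = I -> I = True
In Kleene's strong three-valued logic K3: φ <-> ψ = I <-> False = I
(φ <-> ψ) -> φ = I -> I = I
They differ because Łukasiewicz three-valued logic Ł3 and Kleene's strong three-valued logic K3 treat I differently under implication.

True; I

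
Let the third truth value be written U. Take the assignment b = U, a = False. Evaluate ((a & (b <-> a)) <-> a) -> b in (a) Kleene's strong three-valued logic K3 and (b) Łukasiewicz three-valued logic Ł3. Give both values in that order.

U; U

In Kleene's strong three-valued logic K3: b <-> a = U <-> False = U
a & (b <-> a) = False & U = False
(a & (b <-> a)) <-> a = False <-> False = True
((a & (b <-> a)) <-> a) -> b = True -> U = U
In Łukasiewicz three-valued logic Ł3: b <-> a = U <-> False = U  [1 − |½−0|]
a & (b <-> a) = False & U = False
(a & (b <-> a)) <-> a = False <-> False = True
((a & (b <-> a)) <-> a) -> b = True -> U = U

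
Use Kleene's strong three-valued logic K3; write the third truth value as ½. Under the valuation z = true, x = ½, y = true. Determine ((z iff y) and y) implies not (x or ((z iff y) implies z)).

z iff y = true iff true = true
(z iff y) and y = true and true = true
z iff y = true iff true = true
(z iff y) implies z = true implies true = true
x or ((z iff y) implies z) = ½ or true = true
not (x or ((z iff y) implies z)) = not true = false
((z iff y) and y) implies not (x or ((z iff y) implies z)) = true implies false = false

false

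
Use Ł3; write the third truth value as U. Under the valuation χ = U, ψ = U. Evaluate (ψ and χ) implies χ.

ψ and χ = U and U = U
(ψ and χ) implies χ = U implies U = ⊤  [min(1, 1−½+½)]

⊤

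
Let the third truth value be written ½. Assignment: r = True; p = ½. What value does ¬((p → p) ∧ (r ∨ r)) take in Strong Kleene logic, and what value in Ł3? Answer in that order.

½; False

In Strong Kleene logic: p → p = ½ → ½ = ½  [¬½ ∨ ½]
r ∨ r = True ∨ True = True
(p → p) ∧ (r ∨ r) = ½ ∧ True = ½
¬((p → p) ∧ (r ∨ r)) = ¬½ = ½
In Ł3: p → p = ½ → ½ = True  [min(1, 1−½+½)]
r ∨ r = True ∨ True = True
(p → p) ∧ (r ∨ r) = True ∧ True = True
¬((p → p) ∧ (r ∨ r)) = ¬True = False
They differ because Strong Kleene logic and Ł3 treat ½ differently under implication.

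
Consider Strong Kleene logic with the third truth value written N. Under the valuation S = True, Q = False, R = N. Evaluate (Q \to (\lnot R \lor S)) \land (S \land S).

\lnot R = \lnot N = N
\lnot R \lor S = N \lor True = True
Q \to (\lnot R \lor S) = False \to True = True
S \land S = True \land True = True
(Q \to (\lnot R \lor S)) \land (S \land S) = True \land True = True

True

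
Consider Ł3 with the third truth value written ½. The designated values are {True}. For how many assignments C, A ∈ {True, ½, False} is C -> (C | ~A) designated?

Of the 9 assignments, 9 give a value in {True}.

9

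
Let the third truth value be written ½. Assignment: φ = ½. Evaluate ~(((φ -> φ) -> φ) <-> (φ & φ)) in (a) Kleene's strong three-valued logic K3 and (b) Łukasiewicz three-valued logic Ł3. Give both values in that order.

½; false

In Kleene's strong three-valued logic K3: φ -> φ = ½ -> ½ = ½  [~½ | ½]
(φ -> φ) -> φ = ½ -> ½ = ½
φ & φ = ½ & ½ = ½
((φ -> φ) -> φ) <-> (φ & φ) = ½ <-> ½ = ½
~(((φ -> φ) -> φ) <-> (φ & φ)) = ~½ = ½
In Łukasiewicz three-valued logic Ł3: φ -> φ = ½ -> ½ = true  [min(1, 1−½+½)]
(φ -> φ) -> φ = true -> ½ = ½
φ & φ = ½ & ½ = ½
((φ -> φ) -> φ) <-> (φ & φ) = ½ <-> ½ = true
~(((φ -> φ) -> φ) <-> (φ & φ)) = ~true = false
They differ because Kleene's strong three-valued logic K3 and Łukasiewicz three-valued logic Ł3 treat ½ differently under implication.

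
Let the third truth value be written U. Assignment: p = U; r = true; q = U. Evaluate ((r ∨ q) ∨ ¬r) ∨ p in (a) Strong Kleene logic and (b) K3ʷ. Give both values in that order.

true; U

In Strong Kleene logic: r ∨ q = true ∨ U = true
¬r = ¬true = false
(r ∨ q) ∨ ¬r = true ∨ false = true
((r ∨ q) ∨ ¬r) ∨ p = true ∨ U = true
In K3ʷ: r ∨ q = true ∨ U = U
¬r = ¬true = false
(r ∨ q) ∨ ¬r = U ∨ false = U
((r ∨ q) ∨ ¬r) ∨ p = U ∨ U = U
They differ because Strong Kleene logic and K3ʷ treat U differently under the binary connectives.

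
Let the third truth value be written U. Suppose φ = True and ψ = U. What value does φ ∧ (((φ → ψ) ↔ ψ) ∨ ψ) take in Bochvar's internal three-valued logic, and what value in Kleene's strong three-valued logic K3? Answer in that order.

U; U

In Bochvar's internal three-valued logic: φ → ψ = True → U = U
(φ → ψ) ↔ ψ = U ↔ U = U
((φ → ψ) ↔ ψ) ∨ ψ = U ∨ U = U
φ ∧ (((φ → ψ) ↔ ψ) ∨ ψ) = True ∧ U = U
In Kleene's strong three-valued logic K3: φ → ψ = True → U = U
(φ → ψ) ↔ ψ = U ↔ U = U
((φ → ψ) ↔ ψ) ∨ ψ = U ∨ U = U
φ ∧ (((φ → ψ) ↔ ψ) ∨ ψ) = True ∧ U = U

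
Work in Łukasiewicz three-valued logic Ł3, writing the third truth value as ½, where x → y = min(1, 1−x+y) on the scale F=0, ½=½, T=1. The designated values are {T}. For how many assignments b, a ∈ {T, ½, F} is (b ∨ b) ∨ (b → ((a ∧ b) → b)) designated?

9

Of the 9 assignments, 9 give a value in {T}.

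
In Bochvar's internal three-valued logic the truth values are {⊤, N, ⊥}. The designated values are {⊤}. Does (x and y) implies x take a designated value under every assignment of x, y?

Countermodel: x=⊤, y=N gives N, which is not designated.

No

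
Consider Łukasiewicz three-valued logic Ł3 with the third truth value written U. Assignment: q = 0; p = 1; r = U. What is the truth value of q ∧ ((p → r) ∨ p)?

0

p → r = 1 → U = U  [min(1, 1−1+½)]
(p → r) ∨ p = U ∨ 1 = 1
q ∧ ((p → r) ∨ p) = 0 ∧ 1 = 0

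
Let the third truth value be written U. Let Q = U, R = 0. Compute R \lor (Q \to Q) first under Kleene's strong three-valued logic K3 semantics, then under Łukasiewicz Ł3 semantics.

In Kleene's strong three-valued logic K3: Q \to Q = U \to U = U
R \lor (Q \to Q) = 0 \lor U = U
In Łukasiewicz Ł3: Q \to Q = U \to U = 1  [min(1, 1−½+½)]
R \lor (Q \to Q) = 0 \lor 1 = 1
They differ because Kleene's strong three-valued logic K3 and Łukasiewicz Ł3 treat U differently under implication.

U; 1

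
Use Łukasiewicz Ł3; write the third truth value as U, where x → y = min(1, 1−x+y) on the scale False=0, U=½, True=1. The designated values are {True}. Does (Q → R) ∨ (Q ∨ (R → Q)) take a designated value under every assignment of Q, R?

Every assignment of Q, R over {True, U, False} gives a value in {True}.
In particular, with Q=U, R=U: (Q → R) ∨ (Q ∨ (R → Q)) = True.

Yes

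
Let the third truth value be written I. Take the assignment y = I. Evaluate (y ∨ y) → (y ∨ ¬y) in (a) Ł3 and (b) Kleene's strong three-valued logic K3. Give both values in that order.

In Ł3: y ∨ y = I ∨ I = I
¬y = ¬I = I
y ∨ ¬y = I ∨ I = I
(y ∨ y) → (y ∨ ¬y) = I → I = true  [min(1, 1−½+½)]
In Kleene's strong three-valued logic K3: y ∨ y = I ∨ I = I
¬y = ¬I = I
y ∨ ¬y = I ∨ I = I
(y ∨ y) → (y ∨ ¬y) = I → I = I  [¬I ∨ I]
They differ because Ł3 and Kleene's strong three-valued logic K3 treat I differently under implication.

true; I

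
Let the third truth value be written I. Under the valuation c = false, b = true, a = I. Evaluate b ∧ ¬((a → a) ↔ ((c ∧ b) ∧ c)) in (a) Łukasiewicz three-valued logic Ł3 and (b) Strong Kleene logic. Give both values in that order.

true; I

In Łukasiewicz three-valued logic Ł3: a → a = I → I = true  [min(1, 1−½+½)]
c ∧ b = false ∧ true = false
(c ∧ b) ∧ c = false ∧ false = false
(a → a) ↔ ((c ∧ b) ∧ c) = true ↔ false = false
¬((a → a) ↔ ((c ∧ b) ∧ c)) = ¬false = true
b ∧ ¬((a → a) ↔ ((c ∧ b) ∧ c)) = true ∧ true = true
In Strong Kleene logic: a → a = I → I = I  [¬I ∨ I]
c ∧ b = false ∧ true = false
(c ∧ b) ∧ c = false ∧ false = false
(a → a) ↔ ((c ∧ b) ∧ c) = I ↔ false = I
¬((a → a) ↔ ((c ∧ b) ∧ c)) = ¬I = I
b ∧ ¬((a → a) ↔ ((c ∧ b) ∧ c)) = true ∧ I = I
They differ because Łukasiewicz three-valued logic Ł3 and Strong Kleene logic treat I differently under implication.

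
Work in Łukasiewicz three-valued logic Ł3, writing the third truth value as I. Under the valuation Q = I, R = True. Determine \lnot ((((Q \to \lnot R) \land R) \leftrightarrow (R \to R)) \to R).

False

\lnot R = \lnot True = False
Q \to \lnot R = I \to False = I  [min(1, 1−½+0)]
(Q \to \lnot R) \land R = I \land True = I
R \to R = True \to True = True
((Q \to \lnot R) \land R) \leftrightarrow (R \to R) = I \leftrightarrow True = I
(((Q \to \lnot R) \land R) \leftrightarrow (R \to R)) \to R = I \to True = True
\lnot ((((Q \to \lnot R) \land R) \leftrightarrow (R \to R)) \to R) = \lnot True = False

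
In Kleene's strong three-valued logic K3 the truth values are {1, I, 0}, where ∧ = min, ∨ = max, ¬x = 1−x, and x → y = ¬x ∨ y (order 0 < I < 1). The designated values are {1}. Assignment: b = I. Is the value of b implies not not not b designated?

No

not b = not I = I
not not b = not I = I
not not not b = not I = I
b implies not not not b = I implies I = I  [not I or I]
I ∉ {1}.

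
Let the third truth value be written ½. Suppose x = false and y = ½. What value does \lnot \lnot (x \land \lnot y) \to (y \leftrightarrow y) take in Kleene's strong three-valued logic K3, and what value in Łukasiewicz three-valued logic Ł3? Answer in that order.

true; true

In Kleene's strong three-valued logic K3: \lnot y = \lnot ½ = ½
x \land \lnot y = false \land ½ = false
\lnot (x \land \lnot y) = \lnot false = true
\lnot \lnot (x \land \lnot y) = \lnot true = false
y \leftrightarrow y = ½ \leftrightarrow ½ = ½
\lnot \lnot (x \land \lnot y) \to (y \leftrightarrow y) = false \to ½ = true  [\lnot false \lor ½]
In Łukasiewicz three-valued logic Ł3: \lnot y = \lnot ½ = ½
x \land \lnot y = false \land ½ = false
\lnot (x \land \lnot y) = \lnot false = true
\lnot \lnot (x \land \lnot y) = \lnot true = false
y \leftrightarrow y = ½ \leftrightarrow ½ = true
\lnot \lnot (x \land \lnot y) \to (y \leftrightarrow y) = false \to true = true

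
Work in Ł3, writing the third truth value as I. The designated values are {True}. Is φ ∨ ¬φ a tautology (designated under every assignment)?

No

Countermodel: φ=I gives I, which is not designated.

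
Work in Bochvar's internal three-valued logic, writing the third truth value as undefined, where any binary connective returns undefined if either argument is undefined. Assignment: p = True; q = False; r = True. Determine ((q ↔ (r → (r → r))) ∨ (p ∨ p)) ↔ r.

r → r = True → True = True
r → (r → r) = True → True = True
q ↔ (r → (r → r)) = False ↔ True = False
p ∨ p = True ∨ True = True
(q ↔ (r → (r → r))) ∨ (p ∨ p) = False ∨ True = True
((q ↔ (r → (r → r))) ∨ (p ∨ p)) ↔ r = True ↔ True = True

True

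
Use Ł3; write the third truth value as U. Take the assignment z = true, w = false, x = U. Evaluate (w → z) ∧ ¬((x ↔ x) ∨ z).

w → z = false → true = true
x ↔ x = U ↔ U = true  [1 − |½−½|]
(x ↔ x) ∨ z = true ∨ true = true
¬((x ↔ x) ∨ z) = ¬true = false
(w → z) ∧ ¬((x ↔ x) ∨ z) = true ∧ false = false

false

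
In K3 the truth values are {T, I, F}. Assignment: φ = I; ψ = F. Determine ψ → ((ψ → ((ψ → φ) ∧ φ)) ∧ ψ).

T

ψ → φ = F → I = T
(ψ → φ) ∧ φ = T ∧ I = I
ψ → ((ψ → φ) ∧ φ) = F → I = T
(ψ → ((ψ → φ) ∧ φ)) ∧ ψ = T ∧ F = F
ψ → ((ψ → ((ψ → φ) ∧ φ)) ∧ ψ) = F → F = T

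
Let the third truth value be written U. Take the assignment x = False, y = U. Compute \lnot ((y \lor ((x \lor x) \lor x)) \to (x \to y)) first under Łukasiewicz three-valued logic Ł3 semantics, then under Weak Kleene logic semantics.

False; U

In Łukasiewicz three-valued logic Ł3: x \lor x = False \lor False = False
(x \lor x) \lor x = False \lor False = False
y \lor ((x \lor x) \lor x) = U \lor False = U
x \to y = False \to U = True  [min(1, 1−0+½)]
(y \lor ((x \lor x) \lor x)) \to (x \to y) = U \to True = True
\lnot ((y \lor ((x \lor x) \lor x)) \to (x \to y)) = \lnot True = False
In Weak Kleene logic: x \lor x = False \lor False = False
(x \lor x) \lor x = False \lor False = False
y \lor ((x \lor x) \lor x) = U \lor False = U
x \to y = False \to U = U  [any arg is the third value ⇒ result is the third value]
(y \lor ((x \lor x) \lor x)) \to (x \to y) = U \to U = U
\lnot ((y \lor ((x \lor x) \lor x)) \to (x \to y)) = \lnot U = U
They differ because Łukasiewicz three-valued logic Ł3 and Weak Kleene logic treat U differently under the binary connectives.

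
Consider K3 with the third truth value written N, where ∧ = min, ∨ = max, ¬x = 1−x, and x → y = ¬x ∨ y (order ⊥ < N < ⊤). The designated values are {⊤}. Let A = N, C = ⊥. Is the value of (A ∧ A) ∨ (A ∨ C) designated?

A ∧ A = N ∧ N = N
A ∨ C = N ∨ ⊥ = N
(A ∧ A) ∨ (A ∨ C) = N ∨ N = N
N ∉ {⊤}.

No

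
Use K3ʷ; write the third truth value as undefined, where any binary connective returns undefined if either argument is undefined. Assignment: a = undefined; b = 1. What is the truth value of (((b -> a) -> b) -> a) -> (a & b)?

undefined

b -> a = 1 -> undefined = undefined
(b -> a) -> b = undefined -> 1 = undefined
((b -> a) -> b) -> a = undefined -> undefined = undefined
a & b = undefined & 1 = undefined
(((b -> a) -> b) -> a) -> (a & b) = undefined -> undefined = undefined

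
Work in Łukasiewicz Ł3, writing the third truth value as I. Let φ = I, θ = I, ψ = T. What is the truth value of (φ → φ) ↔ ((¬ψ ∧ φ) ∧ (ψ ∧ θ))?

φ → φ = I → I = T  [min(1, 1−½+½)]
¬ψ = ¬T = F
¬ψ ∧ φ = F ∧ I = F
ψ ∧ θ = T ∧ I = I
(¬ψ ∧ φ) ∧ (ψ ∧ θ) = F ∧ I = F
(φ → φ) ↔ ((¬ψ ∧ φ) ∧ (ψ ∧ θ)) = T ↔ F = F

F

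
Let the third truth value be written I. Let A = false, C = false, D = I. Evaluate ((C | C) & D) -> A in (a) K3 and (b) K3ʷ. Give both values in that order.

true; I

In K3: C | C = false | false = false
(C | C) & D = false & I = false
((C | C) & D) -> A = false -> false = true
In K3ʷ: C | C = false | false = false
(C | C) & D = false & I = I
((C | C) & D) -> A = I -> false = I
They differ because K3 and K3ʷ treat I differently under the binary connectives.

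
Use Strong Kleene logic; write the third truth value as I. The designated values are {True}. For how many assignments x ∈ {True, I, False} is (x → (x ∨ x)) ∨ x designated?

x=True: True ✓
x=I: I ·
x=False: True ✓

2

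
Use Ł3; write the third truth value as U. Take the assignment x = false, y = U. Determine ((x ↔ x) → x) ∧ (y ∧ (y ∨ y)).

false

x ↔ x = false ↔ false = true
(x ↔ x) → x = true → false = false
y ∨ y = U ∨ U = U
y ∧ (y ∨ y) = U ∧ U = U
((x ↔ x) → x) ∧ (y ∧ (y ∨ y)) = false ∧ U = false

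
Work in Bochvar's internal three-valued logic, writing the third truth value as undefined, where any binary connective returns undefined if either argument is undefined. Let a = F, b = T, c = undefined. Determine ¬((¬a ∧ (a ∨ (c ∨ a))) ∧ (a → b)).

undefined

¬a = ¬F = T
c ∨ a = undefined ∨ F = undefined
a ∨ (c ∨ a) = F ∨ undefined = undefined
¬a ∧ (a ∨ (c ∨ a)) = T ∧ undefined = undefined
a → b = F → T = T
(¬a ∧ (a ∨ (c ∨ a))) ∧ (a → b) = undefined ∧ T = undefined
¬((¬a ∧ (a ∨ (c ∨ a))) ∧ (a → b)) = ¬undefined = undefined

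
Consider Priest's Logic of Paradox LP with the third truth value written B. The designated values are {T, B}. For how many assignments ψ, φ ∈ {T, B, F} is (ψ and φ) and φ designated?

4

Designated under: (ψ=T, φ=T); (ψ=T, φ=B); (ψ=B, φ=T); (ψ=B, φ=B).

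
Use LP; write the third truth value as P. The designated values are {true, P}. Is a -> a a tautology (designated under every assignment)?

Every assignment of a over {true, P, false} gives a value in {true, P}.
In particular, with a=P: a -> a = P.

Yes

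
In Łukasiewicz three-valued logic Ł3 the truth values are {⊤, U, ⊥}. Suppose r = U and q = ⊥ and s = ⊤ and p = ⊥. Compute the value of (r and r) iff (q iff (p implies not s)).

U

r and r = U and U = U
not s = not ⊤ = ⊥
p implies not s = ⊥ implies ⊥ = ⊤
q iff (p implies not s) = ⊥ iff ⊤ = ⊥
(r and r) iff (q iff (p implies not s)) = U iff ⊥ = U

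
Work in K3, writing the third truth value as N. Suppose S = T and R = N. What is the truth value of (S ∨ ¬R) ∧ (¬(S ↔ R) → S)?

¬R = ¬N = N
S ∨ ¬R = T ∨ N = T
S ↔ R = T ↔ N = N
¬(S ↔ R) = ¬N = N
¬(S ↔ R) → S = N → T = T  [¬N ∨ T]
(S ∨ ¬R) ∧ (¬(S ↔ R) → S) = T ∧ T = T

T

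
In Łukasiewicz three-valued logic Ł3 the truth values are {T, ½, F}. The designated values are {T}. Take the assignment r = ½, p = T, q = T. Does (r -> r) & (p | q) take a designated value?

r -> r = ½ -> ½ = T
p | q = T | T = T
(r -> r) & (p | q) = T & T = T
T ∈ {T}.

Yes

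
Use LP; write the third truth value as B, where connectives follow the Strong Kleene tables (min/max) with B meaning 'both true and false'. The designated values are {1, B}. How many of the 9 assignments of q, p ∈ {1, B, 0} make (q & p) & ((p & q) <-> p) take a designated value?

4

Designated under: (q=1, p=1); (q=1, p=B); (q=B, p=1); (q=B, p=B).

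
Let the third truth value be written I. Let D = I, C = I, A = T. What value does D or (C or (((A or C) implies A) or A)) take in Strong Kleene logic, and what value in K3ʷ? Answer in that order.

T; I

In Strong Kleene logic: A or C = T or I = T
(A or C) implies A = T implies T = T
((A or C) implies A) or A = T or T = T
C or (((A or C) implies A) or A) = I or T = T
D or (C or (((A or C) implies A) or A)) = I or T = T
In K3ʷ: A or C = T or I = I
(A or C) implies A = I implies T = I  [any arg is the third value ⇒ result is the third value]
((A or C) implies A) or A = I or T = I
C or (((A or C) implies A) or A) = I or I = I
D or (C or (((A or C) implies A) or A)) = I or I = I
They differ because Strong Kleene logic and K3ʷ treat I differently under the binary connectives.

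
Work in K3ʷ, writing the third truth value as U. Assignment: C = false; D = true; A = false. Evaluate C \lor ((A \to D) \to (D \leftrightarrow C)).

false

A \to D = false \to true = true
D \leftrightarrow C = true \leftrightarrow false = false
(A \to D) \to (D \leftrightarrow C) = true \to false = false
C \lor ((A \to D) \to (D \leftrightarrow C)) = false \lor false = false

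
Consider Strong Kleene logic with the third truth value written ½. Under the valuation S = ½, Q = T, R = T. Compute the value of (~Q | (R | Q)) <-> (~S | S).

~Q = ~T = F
R | Q = T | T = T
~Q | (R | Q) = F | T = T
~S = ~½ = ½
~S | S = ½ | ½ = ½
(~Q | (R | Q)) <-> (~S | S) = T <-> ½ = ½

½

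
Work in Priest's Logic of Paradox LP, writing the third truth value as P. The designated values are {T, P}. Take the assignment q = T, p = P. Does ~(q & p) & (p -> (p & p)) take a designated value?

Yes

q & p = T & P = P
~(q & p) = ~P = P
p & p = P & P = P
p -> (p & p) = P -> P = P
~(q & p) & (p -> (p & p)) = P & P = P
P ∈ {T, P}.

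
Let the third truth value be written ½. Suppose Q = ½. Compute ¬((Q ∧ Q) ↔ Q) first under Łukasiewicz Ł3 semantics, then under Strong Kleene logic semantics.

In Łukasiewicz Ł3: Q ∧ Q = ½ ∧ ½ = ½
(Q ∧ Q) ↔ Q = ½ ↔ ½ = True  [1 − |½−½|]
¬((Q ∧ Q) ↔ Q) = ¬True = False
In Strong Kleene logic: Q ∧ Q = ½ ∧ ½ = ½
(Q ∧ Q) ↔ Q = ½ ↔ ½ = ½
¬((Q ∧ Q) ↔ Q) = ¬½ = ½
They differ because Łukasiewicz Ł3 and Strong Kleene logic treat ½ differently under implication.

False; ½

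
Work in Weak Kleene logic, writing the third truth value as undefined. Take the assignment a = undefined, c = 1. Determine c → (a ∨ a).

undefined

a ∨ a = undefined ∨ undefined = undefined
c → (a ∨ a) = 1 → undefined = undefined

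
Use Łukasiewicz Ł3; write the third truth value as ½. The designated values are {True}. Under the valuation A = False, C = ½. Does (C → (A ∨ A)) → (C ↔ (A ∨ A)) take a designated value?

A ∨ A = False ∨ False = False
C → (A ∨ A) = ½ → False = ½  [min(1, 1−½+0)]
A ∨ A = False ∨ False = False
C ↔ (A ∨ A) = ½ ↔ False = ½
(C → (A ∨ A)) → (C ↔ (A ∨ A)) = ½ → ½ = True
True ∈ {True}.

Yes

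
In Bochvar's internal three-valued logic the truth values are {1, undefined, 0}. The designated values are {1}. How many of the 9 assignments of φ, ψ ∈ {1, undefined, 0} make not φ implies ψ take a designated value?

Designated under: (φ=1, ψ=1); (φ=1, ψ=0); (φ=0, ψ=1).

3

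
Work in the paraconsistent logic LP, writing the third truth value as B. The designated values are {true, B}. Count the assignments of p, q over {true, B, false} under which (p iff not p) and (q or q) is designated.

Designated under: (p=B, q=true); (p=B, q=B).

2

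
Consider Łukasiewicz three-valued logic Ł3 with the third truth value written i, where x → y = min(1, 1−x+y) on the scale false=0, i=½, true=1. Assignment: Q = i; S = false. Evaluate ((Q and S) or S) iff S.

Q and S = i and false = false
(Q and S) or S = false or false = false
((Q and S) or S) iff S = false iff false = true

true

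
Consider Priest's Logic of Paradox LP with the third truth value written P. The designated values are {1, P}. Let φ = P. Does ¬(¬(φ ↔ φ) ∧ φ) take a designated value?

φ ↔ φ = P ↔ P = P
¬(φ ↔ φ) = ¬P = P
¬(φ ↔ φ) ∧ φ = P ∧ P = P
¬(¬(φ ↔ φ) ∧ φ) = ¬P = P
P ∈ {1, P}.

Yes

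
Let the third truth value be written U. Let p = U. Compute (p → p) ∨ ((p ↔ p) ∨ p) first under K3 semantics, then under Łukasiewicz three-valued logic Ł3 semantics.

In K3: p → p = U → U = U  [¬U ∨ U]
p ↔ p = U ↔ U = U
(p ↔ p) ∨ p = U ∨ U = U
(p → p) ∨ ((p ↔ p) ∨ p) = U ∨ U = U
In Łukasiewicz three-valued logic Ł3: p → p = U → U = T
p ↔ p = U ↔ U = T
(p ↔ p) ∨ p = T ∨ U = T
(p → p) ∨ ((p ↔ p) ∨ p) = T ∨ T = T
They differ because K3 and Łukasiewicz three-valued logic Ł3 treat U differently under implication.

U; T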